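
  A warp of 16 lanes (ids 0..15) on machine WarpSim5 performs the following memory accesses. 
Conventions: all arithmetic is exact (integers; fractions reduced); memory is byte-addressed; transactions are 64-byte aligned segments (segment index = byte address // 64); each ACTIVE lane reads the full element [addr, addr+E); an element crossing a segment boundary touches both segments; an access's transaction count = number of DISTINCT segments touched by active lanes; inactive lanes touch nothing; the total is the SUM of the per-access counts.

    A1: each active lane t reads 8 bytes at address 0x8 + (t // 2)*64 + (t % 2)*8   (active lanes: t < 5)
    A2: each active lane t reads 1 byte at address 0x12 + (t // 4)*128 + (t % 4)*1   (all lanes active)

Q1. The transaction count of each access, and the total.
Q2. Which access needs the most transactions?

A1: 3 transactions
A2: 4 transactions

Answer: 3,4; total 7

Answer: A2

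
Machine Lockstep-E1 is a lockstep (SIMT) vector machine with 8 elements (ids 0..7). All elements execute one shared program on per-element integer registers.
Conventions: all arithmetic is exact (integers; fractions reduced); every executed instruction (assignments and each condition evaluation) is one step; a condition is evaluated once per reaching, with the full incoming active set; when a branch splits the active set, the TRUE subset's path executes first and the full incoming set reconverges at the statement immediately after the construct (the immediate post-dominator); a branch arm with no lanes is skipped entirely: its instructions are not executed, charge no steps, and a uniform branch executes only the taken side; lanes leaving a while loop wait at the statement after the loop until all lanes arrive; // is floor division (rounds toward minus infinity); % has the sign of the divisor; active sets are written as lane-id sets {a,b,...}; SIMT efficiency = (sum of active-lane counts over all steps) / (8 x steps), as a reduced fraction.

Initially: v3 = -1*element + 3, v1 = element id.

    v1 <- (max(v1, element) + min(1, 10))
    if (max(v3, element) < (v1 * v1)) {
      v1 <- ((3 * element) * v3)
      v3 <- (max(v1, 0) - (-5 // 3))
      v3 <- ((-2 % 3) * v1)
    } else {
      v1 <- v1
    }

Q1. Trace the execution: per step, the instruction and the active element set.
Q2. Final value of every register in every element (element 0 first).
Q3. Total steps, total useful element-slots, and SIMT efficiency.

step 0: v1 <- (max(v1, element) + min(1, 10)) {0,1,2,3,4,5,6,7}
step 1: eval (max(v3, element) < (v1 * v1)) {0,1,2,3,4,5,6,7}
step 2: v1 <- ((3 * element) * v3)   {1,2,3,4,5,6,7}
step 3: v3 <- (max(v1, 0) - (-5 // 3)) {1,2,3,4,5,6,7}
step 4: v3 <- ((-2 % 3) * v1)        {1,2,3,4,5,6,7}
step 5: v1 <- v1                     {0}

Answer: 6 steps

v3: 3,6,6,0,-12,-30,-54,-84
v1: 1,6,6,0,-12,-30,-54,-84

steps = 6; useful = 38; efficiency = 38/48 = 19/24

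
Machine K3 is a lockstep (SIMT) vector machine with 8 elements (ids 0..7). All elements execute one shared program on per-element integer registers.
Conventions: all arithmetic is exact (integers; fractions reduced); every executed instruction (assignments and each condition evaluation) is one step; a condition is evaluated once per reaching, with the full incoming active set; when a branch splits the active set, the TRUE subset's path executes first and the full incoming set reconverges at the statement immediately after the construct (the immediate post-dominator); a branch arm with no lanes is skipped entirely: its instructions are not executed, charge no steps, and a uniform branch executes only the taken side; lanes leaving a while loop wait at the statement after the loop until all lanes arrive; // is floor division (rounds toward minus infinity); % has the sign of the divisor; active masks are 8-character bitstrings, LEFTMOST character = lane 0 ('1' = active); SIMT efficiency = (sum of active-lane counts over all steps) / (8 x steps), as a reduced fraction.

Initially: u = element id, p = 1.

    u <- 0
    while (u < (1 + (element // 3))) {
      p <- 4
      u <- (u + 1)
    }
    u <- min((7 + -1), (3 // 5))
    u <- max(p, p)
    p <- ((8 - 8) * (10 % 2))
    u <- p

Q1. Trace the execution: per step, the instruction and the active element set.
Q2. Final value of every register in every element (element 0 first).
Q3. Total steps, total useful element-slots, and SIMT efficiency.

step 0: u <- 0                       11111111
step 1: eval (u < (1 + (element // 3))) 11111111
step 2: p <- 4                       11111111
step 3: u <- (u + 1)                 11111111
step 4: eval (u < (1 + (element // 3))) 11111111
step 5: p <- 4                       00011111
step 6: u <- (u + 1)                 00011111
step 7: eval (u < (1 + (element // 3))) 00011111
step 8: p <- 4                       00000011
step 9: u <- (u + 1)                 00000011
step 10: eval (u < (1 + (element // 3))) 00000011
step 11: u <- min((7 + -1), (3 // 5)) 11111111
step 12: u <- max(p, p)               11111111
step 13: p <- ((8 - 8) * (10 % 2))    11111111
step 14: u <- p                       11111111

Answer: 15 steps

u: 0,0,0,0,0,0,0,0
p: 0,0,0,0,0,0,0,0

steps = 15; useful = 93; efficiency = 93/120 = 31/40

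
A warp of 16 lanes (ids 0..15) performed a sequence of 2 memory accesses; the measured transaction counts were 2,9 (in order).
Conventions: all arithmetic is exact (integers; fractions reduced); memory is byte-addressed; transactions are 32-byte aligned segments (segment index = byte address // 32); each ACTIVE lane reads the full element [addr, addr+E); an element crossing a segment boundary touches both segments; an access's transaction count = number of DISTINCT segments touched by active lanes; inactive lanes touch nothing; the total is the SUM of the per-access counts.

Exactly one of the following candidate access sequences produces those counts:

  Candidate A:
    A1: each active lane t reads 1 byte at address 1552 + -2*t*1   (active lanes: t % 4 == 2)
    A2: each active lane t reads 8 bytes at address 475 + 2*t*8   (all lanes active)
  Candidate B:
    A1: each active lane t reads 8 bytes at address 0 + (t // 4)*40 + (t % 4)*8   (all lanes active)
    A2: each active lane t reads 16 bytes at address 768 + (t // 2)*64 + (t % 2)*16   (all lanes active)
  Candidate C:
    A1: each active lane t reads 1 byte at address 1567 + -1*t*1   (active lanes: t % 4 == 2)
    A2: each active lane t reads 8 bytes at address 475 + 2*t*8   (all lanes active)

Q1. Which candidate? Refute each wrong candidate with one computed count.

B: A1 gives 5 transactions, not 2
C: A1 gives 1 transaction, not 2
A: all counts match (2,9)

Answer: A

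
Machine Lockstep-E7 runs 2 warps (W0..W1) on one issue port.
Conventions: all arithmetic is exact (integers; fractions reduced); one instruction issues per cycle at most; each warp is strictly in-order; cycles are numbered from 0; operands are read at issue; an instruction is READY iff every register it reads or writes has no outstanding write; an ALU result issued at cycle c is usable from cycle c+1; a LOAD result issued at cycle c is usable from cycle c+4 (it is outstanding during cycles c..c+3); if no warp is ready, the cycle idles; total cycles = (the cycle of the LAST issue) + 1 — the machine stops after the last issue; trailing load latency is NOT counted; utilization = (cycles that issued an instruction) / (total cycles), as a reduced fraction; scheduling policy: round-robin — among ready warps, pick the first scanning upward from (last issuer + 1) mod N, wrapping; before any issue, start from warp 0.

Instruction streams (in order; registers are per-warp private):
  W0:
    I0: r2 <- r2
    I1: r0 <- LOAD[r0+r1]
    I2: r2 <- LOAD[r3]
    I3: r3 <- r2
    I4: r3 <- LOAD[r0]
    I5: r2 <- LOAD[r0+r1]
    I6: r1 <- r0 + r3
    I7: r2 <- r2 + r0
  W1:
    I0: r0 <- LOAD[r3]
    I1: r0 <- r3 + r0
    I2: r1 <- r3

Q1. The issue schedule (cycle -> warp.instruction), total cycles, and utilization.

cycle 0: W0.I0
cycle 1: W1.I0
cycle 2: W0.I1
cycle 3: W0.I2
cycle 4: idle
cycle 5: W1.I1
cycle 6: W1.I2
cycle 7: W0.I3
cycle 8: W0.I4
cycle 9: W0.I5
cycle 10: idle
cycle 11: idle
cycle 12: W0.I6
cycle 13: W0.I7

Answer: 14 cycles, utilization 11/14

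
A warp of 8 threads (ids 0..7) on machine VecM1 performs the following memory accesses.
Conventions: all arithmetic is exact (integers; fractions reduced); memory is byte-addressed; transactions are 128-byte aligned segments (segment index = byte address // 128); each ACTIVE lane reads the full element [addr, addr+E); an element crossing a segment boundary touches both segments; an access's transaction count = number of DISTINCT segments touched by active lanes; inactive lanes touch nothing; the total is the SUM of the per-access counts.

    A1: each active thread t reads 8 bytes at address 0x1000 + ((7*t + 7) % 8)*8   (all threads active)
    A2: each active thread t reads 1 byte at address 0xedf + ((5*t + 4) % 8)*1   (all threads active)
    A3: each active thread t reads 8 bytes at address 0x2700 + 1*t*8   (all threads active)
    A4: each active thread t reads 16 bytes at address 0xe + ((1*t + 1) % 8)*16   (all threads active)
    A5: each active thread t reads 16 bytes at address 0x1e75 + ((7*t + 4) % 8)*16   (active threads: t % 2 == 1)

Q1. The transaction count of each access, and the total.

A1: 1 transaction
A2: 1 transaction
A3: 1 transaction
A4: 2 transactions
A5: 1 transaction

Answer: 1,1,1,2,1; total 6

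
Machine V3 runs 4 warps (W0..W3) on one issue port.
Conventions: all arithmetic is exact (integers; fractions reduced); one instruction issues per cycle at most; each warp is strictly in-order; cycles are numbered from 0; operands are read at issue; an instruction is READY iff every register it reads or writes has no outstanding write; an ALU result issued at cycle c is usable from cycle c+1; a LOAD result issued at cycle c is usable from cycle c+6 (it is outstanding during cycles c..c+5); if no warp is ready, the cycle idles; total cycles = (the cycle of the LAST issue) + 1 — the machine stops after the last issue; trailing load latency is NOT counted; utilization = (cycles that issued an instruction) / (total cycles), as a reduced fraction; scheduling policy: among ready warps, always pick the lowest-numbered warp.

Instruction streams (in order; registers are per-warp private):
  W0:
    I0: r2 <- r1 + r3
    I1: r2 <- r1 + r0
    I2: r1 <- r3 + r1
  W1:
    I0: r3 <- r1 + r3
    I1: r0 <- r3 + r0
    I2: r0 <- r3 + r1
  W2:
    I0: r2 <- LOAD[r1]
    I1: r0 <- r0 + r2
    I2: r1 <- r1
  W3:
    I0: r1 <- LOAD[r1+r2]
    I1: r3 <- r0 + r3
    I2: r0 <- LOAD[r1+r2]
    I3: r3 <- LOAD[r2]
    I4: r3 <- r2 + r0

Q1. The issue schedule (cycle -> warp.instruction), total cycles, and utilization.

cycle 0: W0.I0
cycle 1: W0.I1
cycle 2: W0.I2
cycle 3: W1.I0
cycle 4: W1.I1
cycle 5: W1.I2
cycle 6: W2.I0
cycle 7: W3.I0
cycle 8: W3.I1
cycle 9: idle
cycle 10: idle
cycle 11: idle
cycle 12: W2.I1
cycle 13: W2.I2
cycle 14: W3.I2
cycle 15: W3.I3
cycle 16: idle
cycle 17: idle
cycle 18: idle
cycle 19: idle
cycle 20: idle
cycle 21: W3.I4

Answer: 22 cycles, utilization 7/11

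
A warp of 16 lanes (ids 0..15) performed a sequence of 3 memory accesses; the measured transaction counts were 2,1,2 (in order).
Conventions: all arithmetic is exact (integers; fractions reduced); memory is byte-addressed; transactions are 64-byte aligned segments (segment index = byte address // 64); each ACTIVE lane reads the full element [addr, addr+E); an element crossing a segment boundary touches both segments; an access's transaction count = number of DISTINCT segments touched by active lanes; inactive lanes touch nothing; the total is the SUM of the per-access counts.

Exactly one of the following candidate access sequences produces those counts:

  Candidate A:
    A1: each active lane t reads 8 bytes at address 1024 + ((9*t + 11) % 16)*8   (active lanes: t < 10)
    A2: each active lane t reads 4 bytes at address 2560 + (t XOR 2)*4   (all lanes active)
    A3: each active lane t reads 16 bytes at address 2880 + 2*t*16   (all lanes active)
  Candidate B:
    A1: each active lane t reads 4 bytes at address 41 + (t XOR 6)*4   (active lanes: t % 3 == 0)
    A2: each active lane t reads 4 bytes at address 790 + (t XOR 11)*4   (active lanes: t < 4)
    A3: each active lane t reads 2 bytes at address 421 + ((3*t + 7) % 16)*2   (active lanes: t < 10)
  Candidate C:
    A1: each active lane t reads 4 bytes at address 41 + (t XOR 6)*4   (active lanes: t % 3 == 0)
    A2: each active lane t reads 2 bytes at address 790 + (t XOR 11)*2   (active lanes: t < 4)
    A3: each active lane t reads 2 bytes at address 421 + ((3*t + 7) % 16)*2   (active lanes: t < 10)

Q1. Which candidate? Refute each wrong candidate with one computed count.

A: A3 gives 8 transactions, not 2
B: A2 gives 2 transactions, not 1
C: all counts match (2,1,2)

Answer: C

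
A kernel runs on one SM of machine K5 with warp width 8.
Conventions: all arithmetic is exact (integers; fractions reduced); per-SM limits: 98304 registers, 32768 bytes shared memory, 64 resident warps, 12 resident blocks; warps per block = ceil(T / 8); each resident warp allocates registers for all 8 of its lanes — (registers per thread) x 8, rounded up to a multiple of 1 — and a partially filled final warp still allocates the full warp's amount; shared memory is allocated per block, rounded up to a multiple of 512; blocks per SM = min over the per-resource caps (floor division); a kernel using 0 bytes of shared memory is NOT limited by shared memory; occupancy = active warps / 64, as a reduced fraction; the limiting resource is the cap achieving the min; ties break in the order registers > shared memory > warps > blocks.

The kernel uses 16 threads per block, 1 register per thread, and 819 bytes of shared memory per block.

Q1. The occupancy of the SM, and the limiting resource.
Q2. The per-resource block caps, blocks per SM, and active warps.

Answer: occupancy 3/8, limited by blocks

registers: 6144 blocks
shared memory: 32 blocks
warps: 32 blocks
blocks: 12 blocks

Answer: 12 blocks, 24 active warps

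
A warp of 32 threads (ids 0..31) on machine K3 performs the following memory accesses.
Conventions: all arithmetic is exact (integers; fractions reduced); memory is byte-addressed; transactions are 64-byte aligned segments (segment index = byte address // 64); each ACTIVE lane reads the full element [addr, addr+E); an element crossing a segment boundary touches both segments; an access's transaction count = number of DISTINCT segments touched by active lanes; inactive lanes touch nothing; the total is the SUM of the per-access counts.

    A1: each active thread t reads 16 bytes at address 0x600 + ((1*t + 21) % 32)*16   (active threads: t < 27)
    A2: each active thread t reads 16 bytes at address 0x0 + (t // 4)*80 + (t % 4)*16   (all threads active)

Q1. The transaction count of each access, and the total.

A1: 7 transactions
A2: 10 transactions

Answer: 7,10; total 17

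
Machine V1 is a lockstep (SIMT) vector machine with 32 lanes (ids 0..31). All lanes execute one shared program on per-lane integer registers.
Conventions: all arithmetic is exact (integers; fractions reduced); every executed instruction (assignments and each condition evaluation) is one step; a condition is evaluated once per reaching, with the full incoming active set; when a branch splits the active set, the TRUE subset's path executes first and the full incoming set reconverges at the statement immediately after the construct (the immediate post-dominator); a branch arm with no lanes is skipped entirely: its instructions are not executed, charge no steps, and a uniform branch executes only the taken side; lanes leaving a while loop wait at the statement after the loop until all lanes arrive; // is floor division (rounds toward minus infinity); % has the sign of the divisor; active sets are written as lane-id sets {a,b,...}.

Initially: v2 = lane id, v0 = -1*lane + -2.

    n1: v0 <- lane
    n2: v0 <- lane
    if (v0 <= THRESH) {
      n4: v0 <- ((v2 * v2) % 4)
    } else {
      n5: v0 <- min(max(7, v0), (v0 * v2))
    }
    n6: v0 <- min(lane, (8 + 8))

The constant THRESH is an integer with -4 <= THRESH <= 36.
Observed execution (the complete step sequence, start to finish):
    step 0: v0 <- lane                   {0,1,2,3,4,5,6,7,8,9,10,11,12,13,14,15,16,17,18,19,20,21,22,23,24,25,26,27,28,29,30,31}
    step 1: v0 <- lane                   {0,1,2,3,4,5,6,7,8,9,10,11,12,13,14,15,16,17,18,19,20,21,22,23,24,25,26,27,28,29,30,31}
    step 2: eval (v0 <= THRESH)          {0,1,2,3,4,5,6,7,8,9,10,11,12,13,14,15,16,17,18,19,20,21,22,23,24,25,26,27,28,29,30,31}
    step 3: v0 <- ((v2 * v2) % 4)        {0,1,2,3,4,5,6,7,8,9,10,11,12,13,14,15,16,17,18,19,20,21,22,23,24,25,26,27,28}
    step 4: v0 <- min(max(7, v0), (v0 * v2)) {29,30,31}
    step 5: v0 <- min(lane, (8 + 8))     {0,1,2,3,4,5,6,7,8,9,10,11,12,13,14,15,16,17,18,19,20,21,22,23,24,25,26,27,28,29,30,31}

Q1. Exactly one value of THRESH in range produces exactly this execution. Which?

Answer: THRESH = 28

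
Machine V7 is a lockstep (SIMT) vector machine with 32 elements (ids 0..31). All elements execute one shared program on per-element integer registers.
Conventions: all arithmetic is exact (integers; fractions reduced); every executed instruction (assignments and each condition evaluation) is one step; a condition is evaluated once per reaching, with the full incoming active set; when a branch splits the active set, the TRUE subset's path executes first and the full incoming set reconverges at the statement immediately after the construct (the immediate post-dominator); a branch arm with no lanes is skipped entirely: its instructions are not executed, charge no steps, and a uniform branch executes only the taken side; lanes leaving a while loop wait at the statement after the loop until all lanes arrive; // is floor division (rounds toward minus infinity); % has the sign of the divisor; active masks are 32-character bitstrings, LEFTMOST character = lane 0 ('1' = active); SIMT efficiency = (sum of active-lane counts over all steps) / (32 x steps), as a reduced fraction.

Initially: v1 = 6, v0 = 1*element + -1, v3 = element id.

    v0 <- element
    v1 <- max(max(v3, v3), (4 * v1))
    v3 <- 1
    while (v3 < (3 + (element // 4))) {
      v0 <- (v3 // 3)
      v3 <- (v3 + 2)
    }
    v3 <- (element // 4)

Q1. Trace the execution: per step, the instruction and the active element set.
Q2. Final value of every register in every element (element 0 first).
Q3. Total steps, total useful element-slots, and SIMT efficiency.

step 0: v0 <- element                11111111111111111111111111111111
step 1: v1 <- max(max(v3, v3), (4 * v1)) 11111111111111111111111111111111
step 2: v3 <- 1                      11111111111111111111111111111111
step 3: eval (v3 < (3 + (element // 4))) 11111111111111111111111111111111
step 4: v0 <- (v3 // 3)              11111111111111111111111111111111
step 5: v3 <- (v3 + 2)               11111111111111111111111111111111
step 6: eval (v3 < (3 + (element // 4))) 11111111111111111111111111111111
step 7: v0 <- (v3 // 3)              00001111111111111111111111111111
step 8: v3 <- (v3 + 2)               00001111111111111111111111111111
step 9: eval (v3 < (3 + (element // 4))) 00001111111111111111111111111111
step 10: v0 <- (v3 // 3)              00000000000011111111111111111111
step 11: v3 <- (v3 + 2)               00000000000011111111111111111111
step 12: eval (v3 < (3 + (element // 4))) 00000000000011111111111111111111
step 13: v0 <- (v3 // 3)              00000000000000000000111111111111
step 14: v3 <- (v3 + 2)               00000000000000000000111111111111
step 15: eval (v3 < (3 + (element // 4))) 00000000000000000000111111111111
step 16: v0 <- (v3 // 3)              00000000000000000000000000001111
step 17: v3 <- (v3 + 2)               00000000000000000000000000001111
step 18: eval (v3 < (3 + (element // 4))) 00000000000000000000000000001111
step 19: v3 <- (element // 4)         11111111111111111111111111111111

Answer: 20 steps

v1: 24,24,24,24,24,24,24,24,24,24,24,24,24,24,24,24,24,24,24,24,24,24,24,24,24,25,26,27,28,29,30,31
v0: 0,0,0,0,1,1,1,1,1,1,1,1,1,1,1,1,1,1,1,1,2,2,2,2,2,2,2,2,3,3,3,3
v3: 0,0,0,0,1,1,1,1,2,2,2,2,3,3,3,3,4,4,4,4,5,5,5,5,6,6,6,6,7,7,7,7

steps = 20; useful = 448; efficiency = 448/640 = 7/10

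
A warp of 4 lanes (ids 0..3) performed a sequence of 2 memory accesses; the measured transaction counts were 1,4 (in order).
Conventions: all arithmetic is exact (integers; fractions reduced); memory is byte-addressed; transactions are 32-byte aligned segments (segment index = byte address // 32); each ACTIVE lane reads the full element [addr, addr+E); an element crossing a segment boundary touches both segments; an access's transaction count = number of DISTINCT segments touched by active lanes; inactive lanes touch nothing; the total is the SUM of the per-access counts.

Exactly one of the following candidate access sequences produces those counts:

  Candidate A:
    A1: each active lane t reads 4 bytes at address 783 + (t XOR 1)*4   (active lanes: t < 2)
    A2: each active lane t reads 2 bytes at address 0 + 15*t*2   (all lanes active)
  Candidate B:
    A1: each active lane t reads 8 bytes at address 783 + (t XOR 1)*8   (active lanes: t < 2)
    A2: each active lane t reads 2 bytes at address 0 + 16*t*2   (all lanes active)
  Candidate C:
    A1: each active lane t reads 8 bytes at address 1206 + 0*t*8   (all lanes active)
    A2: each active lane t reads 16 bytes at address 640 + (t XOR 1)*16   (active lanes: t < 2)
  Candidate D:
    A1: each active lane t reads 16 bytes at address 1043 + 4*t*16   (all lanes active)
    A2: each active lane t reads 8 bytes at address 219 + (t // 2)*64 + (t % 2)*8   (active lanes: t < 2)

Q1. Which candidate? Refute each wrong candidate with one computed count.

A: A2 gives 3 transactions, not 4
C: A2 gives 1 transaction, not 4
D: A1 gives 8 transactions, not 1
B: all counts match (1,4)

Answer: B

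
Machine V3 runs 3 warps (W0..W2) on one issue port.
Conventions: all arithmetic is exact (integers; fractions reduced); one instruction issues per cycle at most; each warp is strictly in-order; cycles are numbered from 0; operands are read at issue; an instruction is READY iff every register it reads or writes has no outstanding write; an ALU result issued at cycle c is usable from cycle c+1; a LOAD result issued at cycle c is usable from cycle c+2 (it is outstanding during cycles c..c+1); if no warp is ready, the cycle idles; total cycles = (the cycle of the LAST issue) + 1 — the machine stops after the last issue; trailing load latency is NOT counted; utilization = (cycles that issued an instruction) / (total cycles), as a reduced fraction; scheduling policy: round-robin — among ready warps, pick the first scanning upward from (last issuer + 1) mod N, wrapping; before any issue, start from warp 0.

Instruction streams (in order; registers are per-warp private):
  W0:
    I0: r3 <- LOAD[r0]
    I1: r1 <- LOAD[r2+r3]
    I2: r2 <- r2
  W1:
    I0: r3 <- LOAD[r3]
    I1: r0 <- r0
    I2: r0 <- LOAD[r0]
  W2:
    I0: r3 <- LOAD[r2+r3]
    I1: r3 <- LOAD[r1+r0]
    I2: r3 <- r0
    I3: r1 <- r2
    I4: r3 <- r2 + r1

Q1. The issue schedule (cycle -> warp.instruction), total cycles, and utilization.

cycle 0: W0.I0
cycle 1: W1.I0
cycle 2: W2.I0
cycle 3: W0.I1
cycle 4: W1.I1
cycle 5: W2.I1
cycle 6: W0.I2
cycle 7: W1.I2
cycle 8: W2.I2
cycle 9: W2.I3
cycle 10: W2.I4

Answer: 11 cycles, utilization 1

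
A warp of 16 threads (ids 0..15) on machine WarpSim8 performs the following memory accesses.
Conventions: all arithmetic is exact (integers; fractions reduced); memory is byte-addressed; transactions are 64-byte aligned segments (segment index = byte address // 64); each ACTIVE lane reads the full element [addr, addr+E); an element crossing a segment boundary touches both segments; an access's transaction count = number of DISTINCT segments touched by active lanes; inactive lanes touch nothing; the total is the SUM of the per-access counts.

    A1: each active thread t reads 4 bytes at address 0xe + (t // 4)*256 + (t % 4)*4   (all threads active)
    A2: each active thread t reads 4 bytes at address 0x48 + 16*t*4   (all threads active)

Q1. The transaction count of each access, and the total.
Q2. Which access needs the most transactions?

A1: 4 transactions
A2: 16 transactions

Answer: 4,16; total 20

Answer: A2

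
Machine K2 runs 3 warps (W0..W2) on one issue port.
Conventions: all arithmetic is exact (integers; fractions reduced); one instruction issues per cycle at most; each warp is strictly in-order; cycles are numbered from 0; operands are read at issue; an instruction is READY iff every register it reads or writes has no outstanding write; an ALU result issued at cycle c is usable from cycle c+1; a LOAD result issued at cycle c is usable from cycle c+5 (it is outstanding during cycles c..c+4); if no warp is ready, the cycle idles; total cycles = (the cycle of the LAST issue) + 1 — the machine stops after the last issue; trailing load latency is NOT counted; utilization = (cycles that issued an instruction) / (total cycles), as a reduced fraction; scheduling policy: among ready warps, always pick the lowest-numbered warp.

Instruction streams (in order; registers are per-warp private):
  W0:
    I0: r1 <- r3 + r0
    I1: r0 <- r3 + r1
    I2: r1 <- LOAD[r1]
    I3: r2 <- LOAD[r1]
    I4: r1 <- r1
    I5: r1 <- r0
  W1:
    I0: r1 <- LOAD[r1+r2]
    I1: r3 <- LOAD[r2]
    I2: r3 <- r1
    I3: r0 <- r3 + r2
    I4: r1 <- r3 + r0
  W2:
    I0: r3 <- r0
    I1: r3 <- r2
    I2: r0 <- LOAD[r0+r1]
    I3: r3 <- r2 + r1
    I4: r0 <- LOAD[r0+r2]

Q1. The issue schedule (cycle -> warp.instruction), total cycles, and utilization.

cycle 0: W0.I0
cycle 1: W0.I1
cycle 2: W0.I2
cycle 3: W1.I0
cycle 4: W1.I1
cycle 5: W2.I0
cycle 6: W2.I1
cycle 7: W0.I3
cycle 8: W0.I4
cycle 9: W0.I5
cycle 10: W1.I2
cycle 11: W1.I3
cycle 12: W1.I4
cycle 13: W2.I2
cycle 14: W2.I3
cycle 15: idle
cycle 16: idle
cycle 17: idle
cycle 18: W2.I4

Answer: 19 cycles, utilization 16/19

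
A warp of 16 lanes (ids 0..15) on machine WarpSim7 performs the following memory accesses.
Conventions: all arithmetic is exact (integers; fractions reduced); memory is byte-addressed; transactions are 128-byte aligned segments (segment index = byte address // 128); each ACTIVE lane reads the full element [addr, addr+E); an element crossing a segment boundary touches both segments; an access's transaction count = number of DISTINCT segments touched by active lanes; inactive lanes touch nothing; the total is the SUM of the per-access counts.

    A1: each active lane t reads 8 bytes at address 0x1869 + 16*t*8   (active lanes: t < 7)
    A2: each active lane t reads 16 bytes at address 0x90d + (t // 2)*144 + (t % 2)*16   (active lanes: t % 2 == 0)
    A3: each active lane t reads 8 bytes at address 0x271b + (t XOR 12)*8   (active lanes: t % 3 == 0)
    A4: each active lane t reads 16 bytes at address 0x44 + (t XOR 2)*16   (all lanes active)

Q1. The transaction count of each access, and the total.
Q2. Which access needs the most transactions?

A1: 7 transactions
A2: 9 transactions
A3: 2 transactions
A4: 3 transactions

Answer: 7,9,2,3; total 21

Answer: A2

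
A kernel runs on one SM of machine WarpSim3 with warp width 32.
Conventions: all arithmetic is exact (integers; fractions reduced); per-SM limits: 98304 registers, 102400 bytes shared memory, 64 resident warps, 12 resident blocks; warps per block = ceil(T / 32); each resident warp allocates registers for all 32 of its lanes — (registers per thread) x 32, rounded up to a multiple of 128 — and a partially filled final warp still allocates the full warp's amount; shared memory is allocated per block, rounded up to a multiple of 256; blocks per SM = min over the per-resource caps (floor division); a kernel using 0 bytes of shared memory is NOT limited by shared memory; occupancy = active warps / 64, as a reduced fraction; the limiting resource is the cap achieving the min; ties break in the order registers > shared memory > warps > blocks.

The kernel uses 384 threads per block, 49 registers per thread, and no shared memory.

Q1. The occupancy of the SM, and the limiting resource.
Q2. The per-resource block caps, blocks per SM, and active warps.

Answer: occupancy 3/4, limited by registers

registers: 4 blocks
shared memory: no limit (kernel uses none)
warps: 5 blocks
blocks: 12 blocks

Answer: 4 blocks, 48 active warps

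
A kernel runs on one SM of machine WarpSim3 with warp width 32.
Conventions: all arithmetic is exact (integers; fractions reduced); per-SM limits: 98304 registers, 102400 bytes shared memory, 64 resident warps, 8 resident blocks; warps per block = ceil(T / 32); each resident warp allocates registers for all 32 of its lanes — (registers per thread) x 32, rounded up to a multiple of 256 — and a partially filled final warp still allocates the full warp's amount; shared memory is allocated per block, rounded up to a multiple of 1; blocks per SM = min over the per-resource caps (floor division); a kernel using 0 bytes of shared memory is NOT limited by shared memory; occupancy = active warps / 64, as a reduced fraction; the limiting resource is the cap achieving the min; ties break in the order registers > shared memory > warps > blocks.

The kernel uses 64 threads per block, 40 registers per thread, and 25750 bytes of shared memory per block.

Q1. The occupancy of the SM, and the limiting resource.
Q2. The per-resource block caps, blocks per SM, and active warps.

Answer: occupancy 3/32, limited by shared memory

registers: 38 blocks
shared memory: 3 blocks
warps: 32 blocks
blocks: 8 blocks

Answer: 3 blocks, 6 active warps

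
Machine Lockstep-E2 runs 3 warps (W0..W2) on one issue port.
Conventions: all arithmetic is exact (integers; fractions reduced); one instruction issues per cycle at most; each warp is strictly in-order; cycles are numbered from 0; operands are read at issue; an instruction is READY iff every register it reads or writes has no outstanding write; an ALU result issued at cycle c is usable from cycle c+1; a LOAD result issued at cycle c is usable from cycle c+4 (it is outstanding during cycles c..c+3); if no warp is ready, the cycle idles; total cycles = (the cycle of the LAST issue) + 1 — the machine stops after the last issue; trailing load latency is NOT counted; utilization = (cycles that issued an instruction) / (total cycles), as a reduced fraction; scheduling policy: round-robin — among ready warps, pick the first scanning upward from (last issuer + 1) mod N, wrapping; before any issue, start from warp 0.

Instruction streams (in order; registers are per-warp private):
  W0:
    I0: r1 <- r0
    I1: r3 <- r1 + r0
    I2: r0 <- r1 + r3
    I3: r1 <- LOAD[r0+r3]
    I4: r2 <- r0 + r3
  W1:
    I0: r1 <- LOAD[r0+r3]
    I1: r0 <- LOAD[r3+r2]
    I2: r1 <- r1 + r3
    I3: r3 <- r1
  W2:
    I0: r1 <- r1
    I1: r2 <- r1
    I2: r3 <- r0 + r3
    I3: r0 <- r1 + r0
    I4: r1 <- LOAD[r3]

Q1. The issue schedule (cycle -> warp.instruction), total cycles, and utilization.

cycle 0: W0.I0
cycle 1: W1.I0
cycle 2: W2.I0
cycle 3: W0.I1
cycle 4: W1.I1
cycle 5: W2.I1
cycle 6: W0.I2
cycle 7: W1.I2
cycle 8: W2.I2
cycle 9: W0.I3
cycle 10: W1.I3
cycle 11: W2.I3
cycle 12: W0.I4
cycle 13: W2.I4

Answer: 14 cycles, utilization 1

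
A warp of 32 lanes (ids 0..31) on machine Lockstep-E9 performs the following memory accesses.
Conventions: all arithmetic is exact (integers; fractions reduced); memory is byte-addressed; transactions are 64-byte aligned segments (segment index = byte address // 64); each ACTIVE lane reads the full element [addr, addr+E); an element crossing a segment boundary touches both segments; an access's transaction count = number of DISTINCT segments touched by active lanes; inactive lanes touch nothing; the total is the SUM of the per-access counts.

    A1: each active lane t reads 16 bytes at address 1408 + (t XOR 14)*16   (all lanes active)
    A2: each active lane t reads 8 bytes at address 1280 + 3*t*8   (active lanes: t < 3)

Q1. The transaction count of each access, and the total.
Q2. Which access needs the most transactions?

A1: 8 transactions
A2: 1 transaction

Answer: 8,1; total 9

Answer: A1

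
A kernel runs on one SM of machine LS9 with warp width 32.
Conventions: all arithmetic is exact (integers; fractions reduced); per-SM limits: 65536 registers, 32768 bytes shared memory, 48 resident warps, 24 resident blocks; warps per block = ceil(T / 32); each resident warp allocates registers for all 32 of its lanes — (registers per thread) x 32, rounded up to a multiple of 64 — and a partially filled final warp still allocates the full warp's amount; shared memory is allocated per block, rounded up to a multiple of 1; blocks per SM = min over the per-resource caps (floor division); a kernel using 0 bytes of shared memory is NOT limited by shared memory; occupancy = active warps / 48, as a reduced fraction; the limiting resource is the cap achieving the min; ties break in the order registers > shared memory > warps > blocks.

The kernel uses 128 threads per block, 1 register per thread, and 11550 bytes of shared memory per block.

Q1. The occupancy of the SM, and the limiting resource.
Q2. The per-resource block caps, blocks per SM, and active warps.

Answer: occupancy 1/6, limited by shared memory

registers: 256 blocks
shared memory: 2 blocks
warps: 12 blocks
blocks: 24 blocks

Answer: 2 blocks, 8 active warps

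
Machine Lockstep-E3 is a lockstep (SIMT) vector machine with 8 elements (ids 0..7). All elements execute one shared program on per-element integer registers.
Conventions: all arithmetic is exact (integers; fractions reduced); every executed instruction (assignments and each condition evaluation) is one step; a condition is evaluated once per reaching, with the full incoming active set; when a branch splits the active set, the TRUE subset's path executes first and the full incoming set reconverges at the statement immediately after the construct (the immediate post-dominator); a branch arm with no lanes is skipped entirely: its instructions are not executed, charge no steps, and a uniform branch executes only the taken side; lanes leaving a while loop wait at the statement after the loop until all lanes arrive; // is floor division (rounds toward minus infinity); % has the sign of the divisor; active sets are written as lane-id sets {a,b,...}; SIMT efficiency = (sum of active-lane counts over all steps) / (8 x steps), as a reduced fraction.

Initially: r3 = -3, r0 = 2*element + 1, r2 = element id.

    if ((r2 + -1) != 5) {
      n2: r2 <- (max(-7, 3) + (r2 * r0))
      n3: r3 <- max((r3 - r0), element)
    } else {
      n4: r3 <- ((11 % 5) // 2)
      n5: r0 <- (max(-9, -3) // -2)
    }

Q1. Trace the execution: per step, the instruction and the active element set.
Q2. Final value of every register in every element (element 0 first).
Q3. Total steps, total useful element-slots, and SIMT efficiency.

step 0: eval ((r2 + -1) != 5)        {0,1,2,3,4,5,6,7}
step 1: r2 <- (max(-7, 3) + (r2 * r0)) {0,1,2,3,4,5,7}
step 2: r3 <- max((r3 - r0), element) {0,1,2,3,4,5,7}
step 3: r3 <- ((11 % 5) // 2)        {6}
step 4: r0 <- (max(-9, -3) // -2)    {6}

Answer: 5 steps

r3: 0,1,2,3,4,5,0,7
r0: 1,3,5,7,9,11,1,15
r2: 3,6,13,24,39,58,6,108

steps = 5; useful = 24; efficiency = 24/40 = 3/5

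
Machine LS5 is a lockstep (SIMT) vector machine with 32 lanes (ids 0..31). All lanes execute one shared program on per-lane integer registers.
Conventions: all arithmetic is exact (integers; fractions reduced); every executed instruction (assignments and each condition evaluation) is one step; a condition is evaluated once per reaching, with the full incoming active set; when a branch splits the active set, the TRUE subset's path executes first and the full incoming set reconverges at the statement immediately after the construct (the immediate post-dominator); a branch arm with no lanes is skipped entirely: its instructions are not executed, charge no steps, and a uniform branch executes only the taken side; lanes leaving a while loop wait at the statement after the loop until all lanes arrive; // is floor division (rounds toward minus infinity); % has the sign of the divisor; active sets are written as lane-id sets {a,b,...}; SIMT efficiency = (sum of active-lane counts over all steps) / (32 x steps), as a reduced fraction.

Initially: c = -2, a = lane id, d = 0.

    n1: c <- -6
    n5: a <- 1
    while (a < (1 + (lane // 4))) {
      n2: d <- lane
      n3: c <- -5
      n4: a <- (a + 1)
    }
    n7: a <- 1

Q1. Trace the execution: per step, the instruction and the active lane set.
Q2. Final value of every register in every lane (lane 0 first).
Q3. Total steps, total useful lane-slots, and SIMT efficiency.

step 0: c <- -6                      {0,1,2,3,4,5,6,7,8,9,10,11,12,13,14,15,16,17,18,19,20,21,22,23,24,25,26,27,28,29,30,31}
step 1: a <- 1                       {0,1,2,3,4,5,6,7,8,9,10,11,12,13,14,15,16,17,18,19,20,21,22,23,24,25,26,27,28,29,30,31}
step 2: eval (a < (1 + (lane // 4))) {0,1,2,3,4,5,6,7,8,9,10,11,12,13,14,15,16,17,18,19,20,21,22,23,24,25,26,27,28,29,30,31}
step 3: d <- lane                    {4,5,6,7,8,9,10,11,12,13,14,15,16,17,18,19,20,21,22,23,24,25,26,27,28,29,30,31}
step 4: c <- -5                      {4,5,6,7,8,9,10,11,12,13,14,15,16,17,18,19,20,21,22,23,24,25,26,27,28,29,30,31}
step 5: a <- (a + 1)                 {4,5,6,7,8,9,10,11,12,13,14,15,16,17,18,19,20,21,22,23,24,25,26,27,28,29,30,31}
step 6: eval (a < (1 + (lane // 4))) {4,5,6,7,8,9,10,11,12,13,14,15,16,17,18,19,20,21,22,23,24,25,26,27,28,29,30,31}
step 7: d <- lane                    {8,9,10,11,12,13,14,15,16,17,18,19,20,21,22,23,24,25,26,27,28,29,30,31}
step 8: c <- -5                      {8,9,10,11,12,13,14,15,16,17,18,19,20,21,22,23,24,25,26,27,28,29,30,31}
step 9: a <- (a + 1)                 {8,9,10,11,12,13,14,15,16,17,18,19,20,21,22,23,24,25,26,27,28,29,30,31}
step 10: eval (a < (1 + (lane // 4))) {8,9,10,11,12,13,14,15,16,17,18,19,20,21,22,23,24,25,26,27,28,29,30,31}
step 11: d <- lane                    {12,13,14,15,16,17,18,19,20,21,22,23,24,25,26,27,28,29,30,31}
step 12: c <- -5                      {12,13,14,15,16,17,18,19,20,21,22,23,24,25,26,27,28,29,30,31}
step 13: a <- (a + 1)                 {12,13,14,15,16,17,18,19,20,21,22,23,24,25,26,27,28,29,30,31}
step 14: eval (a < (1 + (lane // 4))) {12,13,14,15,16,17,18,19,20,21,22,23,24,25,26,27,28,29,30,31}
step 15: d <- lane                    {16,17,18,19,20,21,22,23,24,25,26,27,28,29,30,31}
step 16: c <- -5                      {16,17,18,19,20,21,22,23,24,25,26,27,28,29,30,31}
step 17: a <- (a + 1)                 {16,17,18,19,20,21,22,23,24,25,26,27,28,29,30,31}
step 18: eval (a < (1 + (lane // 4))) {16,17,18,19,20,21,22,23,24,25,26,27,28,29,30,31}
step 19: d <- lane                    {20,21,22,23,24,25,26,27,28,29,30,31}
step 20: c <- -5                      {20,21,22,23,24,25,26,27,28,29,30,31}
step 21: a <- (a + 1)                 {20,21,22,23,24,25,26,27,28,29,30,31}
step 22: eval (a < (1 + (lane // 4))) {20,21,22,23,24,25,26,27,28,29,30,31}
step 23: d <- lane                    {24,25,26,27,28,29,30,31}
step 24: c <- -5                      {24,25,26,27,28,29,30,31}
step 25: a <- (a + 1)                 {24,25,26,27,28,29,30,31}
step 26: eval (a < (1 + (lane // 4))) {24,25,26,27,28,29,30,31}
step 27: d <- lane                    {28,29,30,31}
step 28: c <- -5                      {28,29,30,31}
step 29: a <- (a + 1)                 {28,29,30,31}
step 30: eval (a < (1 + (lane // 4))) {28,29,30,31}
step 31: a <- 1                       {0,1,2,3,4,5,6,7,8,9,10,11,12,13,14,15,16,17,18,19,20,21,22,23,24,25,26,27,28,29,30,31}

Answer: 32 steps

c: -6,-6,-6,-6,-5,-5,-5,-5,-5,-5,-5,-5,-5,-5,-5,-5,-5,-5,-5,-5,-5,-5,-5,-5,-5,-5,-5,-5,-5,-5,-5,-5
a: 1,1,1,1,1,1,1,1,1,1,1,1,1,1,1,1,1,1,1,1,1,1,1,1,1,1,1,1,1,1,1,1
d: 0,0,0,0,4,5,6,7,8,9,10,11,12,13,14,15,16,17,18,19,20,21,22,23,24,25,26,27,28,29,30,31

steps = 32; useful = 576; efficiency = 576/1024 = 9/16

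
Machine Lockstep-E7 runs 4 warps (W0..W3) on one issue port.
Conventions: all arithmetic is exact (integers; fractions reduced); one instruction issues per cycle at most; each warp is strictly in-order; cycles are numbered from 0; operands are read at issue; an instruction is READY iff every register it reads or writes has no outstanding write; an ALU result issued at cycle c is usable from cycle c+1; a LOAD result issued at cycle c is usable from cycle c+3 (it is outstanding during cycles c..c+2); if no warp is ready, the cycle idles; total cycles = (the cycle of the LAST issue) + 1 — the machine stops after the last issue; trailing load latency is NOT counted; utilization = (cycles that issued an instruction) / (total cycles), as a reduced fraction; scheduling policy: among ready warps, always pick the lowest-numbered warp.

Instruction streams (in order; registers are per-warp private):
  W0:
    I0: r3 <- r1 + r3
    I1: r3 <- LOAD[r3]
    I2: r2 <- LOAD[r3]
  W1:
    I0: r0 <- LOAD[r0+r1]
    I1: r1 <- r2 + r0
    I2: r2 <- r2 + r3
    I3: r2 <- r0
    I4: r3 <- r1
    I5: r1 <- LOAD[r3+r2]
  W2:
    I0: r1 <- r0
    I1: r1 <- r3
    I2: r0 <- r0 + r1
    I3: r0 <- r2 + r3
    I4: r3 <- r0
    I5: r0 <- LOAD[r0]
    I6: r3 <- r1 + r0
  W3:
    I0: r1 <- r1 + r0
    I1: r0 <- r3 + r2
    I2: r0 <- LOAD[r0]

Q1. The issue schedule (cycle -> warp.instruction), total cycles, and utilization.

cycle 0: W0.I0
cycle 1: W0.I1
cycle 2: W1.I0
cycle 3: W2.I0
cycle 4: W0.I2
cycle 5: W1.I1
cycle 6: W1.I2
cycle 7: W1.I3
cycle 8: W1.I4
cycle 9: W1.I5
cycle 10: W2.I1
cycle 11: W2.I2
cycle 12: W2.I3
cycle 13: W2.I4
cycle 14: W2.I5
cycle 15: W3.I0
cycle 16: W3.I1
cycle 17: W2.I6
cycle 18: W3.I2

Answer: 19 cycles, utilization 1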